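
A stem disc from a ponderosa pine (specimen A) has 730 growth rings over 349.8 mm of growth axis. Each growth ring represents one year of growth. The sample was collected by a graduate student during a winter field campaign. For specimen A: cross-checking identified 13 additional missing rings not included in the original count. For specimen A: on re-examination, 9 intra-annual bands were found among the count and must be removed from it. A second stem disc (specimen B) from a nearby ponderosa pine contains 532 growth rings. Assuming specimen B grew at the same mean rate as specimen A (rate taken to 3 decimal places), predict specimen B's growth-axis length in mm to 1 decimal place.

253.8 mm

Specimen A: adjusted count: 730 − 9 + 13 = 734 growth rings.
A: Extension rate ≈ 349.8 / 734 = 0.477 mm per year.
Length of B = 0.477 × 532 = 253.8 mm.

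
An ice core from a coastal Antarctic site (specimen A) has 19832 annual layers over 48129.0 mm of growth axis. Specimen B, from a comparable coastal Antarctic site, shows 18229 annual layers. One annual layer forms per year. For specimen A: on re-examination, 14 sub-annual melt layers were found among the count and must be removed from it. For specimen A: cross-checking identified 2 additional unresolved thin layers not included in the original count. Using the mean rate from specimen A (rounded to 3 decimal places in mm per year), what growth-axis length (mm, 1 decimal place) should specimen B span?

44260.0 mm

Specimen A: true annual layer count = 19832 − 14 + 2 = 19820.
A: 48129.0 mm over 19820 years gives 48129.0 / 19820 ≈ 2.428 mm per year.
Length of B = 2.428 × 18229 = 44260.0 mm.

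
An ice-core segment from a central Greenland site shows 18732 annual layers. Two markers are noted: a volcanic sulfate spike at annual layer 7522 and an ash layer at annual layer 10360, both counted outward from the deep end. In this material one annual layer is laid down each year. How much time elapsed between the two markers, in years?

The two markers are separated by 10360 − 7522 = 2838 annual layers.
That is 2838 years at one annual layer per year.

2838 years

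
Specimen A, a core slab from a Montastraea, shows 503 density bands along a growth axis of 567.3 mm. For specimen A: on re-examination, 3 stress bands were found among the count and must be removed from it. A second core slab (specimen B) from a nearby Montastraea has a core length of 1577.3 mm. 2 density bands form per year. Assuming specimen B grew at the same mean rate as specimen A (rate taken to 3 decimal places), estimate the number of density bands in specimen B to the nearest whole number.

1390 density bands

Specimen A: adjusted count: 503 − 3 = 500 density bands.
Specimen A: with 2 density bands per year, 500 / 2 = 250 years.
A: 567.3 mm over 250 years gives 567.3 / 250 ≈ 2.269 mm per year.
Specimen B: 1577.3 mm / 2.269 mm per year = 695.15 years; at 2 density bands per year that is 695.15 × 2 ≈ 1390 density bands.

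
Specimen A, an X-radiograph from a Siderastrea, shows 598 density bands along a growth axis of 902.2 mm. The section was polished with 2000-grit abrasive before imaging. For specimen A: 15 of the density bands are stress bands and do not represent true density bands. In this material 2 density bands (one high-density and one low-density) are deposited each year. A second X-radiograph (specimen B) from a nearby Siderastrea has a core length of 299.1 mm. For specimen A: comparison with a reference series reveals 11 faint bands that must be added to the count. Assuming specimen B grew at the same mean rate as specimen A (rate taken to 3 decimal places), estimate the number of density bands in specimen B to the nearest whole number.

Specimen A: adjusted count: 598 − 15 + 11 = 594 density bands.
Specimen A: 594 density bands at 2 per year is 594 / 2 = 297 years.
A: 902.2 mm over 297 years gives 902.2 / 297 ≈ 3.038 mm per year.
Specimen B: 299.1 mm / 3.038 mm per year = 98.45 years; at 2 density bands per year that is 98.45 × 2 ≈ 197 density bands.

197 density bands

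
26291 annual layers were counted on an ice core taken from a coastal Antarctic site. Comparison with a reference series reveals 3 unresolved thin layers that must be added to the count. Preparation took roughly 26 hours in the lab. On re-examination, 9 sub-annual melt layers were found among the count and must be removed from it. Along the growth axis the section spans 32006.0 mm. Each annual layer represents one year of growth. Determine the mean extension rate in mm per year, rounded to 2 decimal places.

1.22 mm per year

Correcting the raw count gives 26291 − 9 + 3 = 26285 true annual layers.
32006.0 mm over 26285 years gives 32006.0 / 26285 ≈ 1.22 mm per year.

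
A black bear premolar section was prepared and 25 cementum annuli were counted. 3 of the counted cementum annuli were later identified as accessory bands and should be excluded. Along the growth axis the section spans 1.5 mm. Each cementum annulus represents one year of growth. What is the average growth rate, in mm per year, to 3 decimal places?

Adjusted count: 25 − 3 = 22 cementum annuli.
Mean rate = 1.5 mm / 22 years ≈ 0.068 mm per year.

0.068 mm per year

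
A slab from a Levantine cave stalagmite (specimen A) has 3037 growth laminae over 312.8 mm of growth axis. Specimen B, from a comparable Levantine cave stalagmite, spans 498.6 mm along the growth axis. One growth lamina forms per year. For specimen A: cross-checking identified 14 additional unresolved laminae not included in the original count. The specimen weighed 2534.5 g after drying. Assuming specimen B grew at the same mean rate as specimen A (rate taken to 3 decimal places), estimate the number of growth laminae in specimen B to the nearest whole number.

4841 growth laminae

Specimen A: after corrections the count is 3037 + 14 = 3051 growth laminae.
A: Mean rate = 312.8 mm / 3051 years ≈ 0.103 mm/year.
For B, 498.6 / 0.103 = 4840.78 years ≈ 4841 growth laminae.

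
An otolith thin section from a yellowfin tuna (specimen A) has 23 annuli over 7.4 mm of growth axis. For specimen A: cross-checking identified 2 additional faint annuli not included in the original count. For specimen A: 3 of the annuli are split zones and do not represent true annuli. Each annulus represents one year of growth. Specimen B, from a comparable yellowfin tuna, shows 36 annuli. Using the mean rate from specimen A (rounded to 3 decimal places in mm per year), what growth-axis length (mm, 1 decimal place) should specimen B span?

12.1 mm

Specimen A: correcting the raw count gives 23 − 3 + 2 = 22 true annuli.
A: Mean rate = 7.4 mm / 22 years ≈ 0.336 mm per year.
B's length ≈ 0.336 × 36 = 12.1 mm.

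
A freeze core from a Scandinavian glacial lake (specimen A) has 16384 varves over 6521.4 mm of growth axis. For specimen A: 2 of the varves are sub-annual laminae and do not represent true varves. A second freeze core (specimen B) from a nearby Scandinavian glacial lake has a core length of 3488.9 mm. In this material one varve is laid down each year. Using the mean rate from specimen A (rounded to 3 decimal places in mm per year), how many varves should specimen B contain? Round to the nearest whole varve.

Specimen A: correcting the raw count gives 16384 − 2 = 16382 true varves.
A: 6521.4 mm over 16382 years gives 6521.4 / 16382 ≈ 0.398 mm per year.
B spans 3488.9 / 0.398 = 8766.08 years ≈ 8766 varves.

8766 varves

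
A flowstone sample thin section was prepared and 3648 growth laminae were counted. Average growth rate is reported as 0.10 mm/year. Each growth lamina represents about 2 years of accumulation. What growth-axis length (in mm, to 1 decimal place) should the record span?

At 2 years per growth lamina, 3648 × 2 = 7296 years.
7296 years at 0.10 mm/year gives 0.10 × 7296 = 729.6 mm.

729.6 mm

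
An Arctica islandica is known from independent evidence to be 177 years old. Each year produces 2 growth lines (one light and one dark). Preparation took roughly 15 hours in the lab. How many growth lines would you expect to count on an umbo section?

Expected growth lines: 177 × 2 = 354.
So 354 growth lines should be present.

354 growth lines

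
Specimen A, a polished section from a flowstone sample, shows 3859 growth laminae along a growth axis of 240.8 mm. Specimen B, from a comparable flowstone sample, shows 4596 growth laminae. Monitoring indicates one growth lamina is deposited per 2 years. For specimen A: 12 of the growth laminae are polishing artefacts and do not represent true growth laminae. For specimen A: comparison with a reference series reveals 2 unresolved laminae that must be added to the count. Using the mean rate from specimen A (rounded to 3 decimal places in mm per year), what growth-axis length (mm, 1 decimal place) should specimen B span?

Specimen A: after corrections the count is 3859 − 12 + 2 = 3849 growth laminae.
Specimen A: at 2 years per growth lamina, 3849 × 2 = 7698 years.
A: Mean rate = 240.8 mm / 7698 years ≈ 0.031 mm per year.
Specimen B: multiplying by 2 years per growth lamina: 4596 × 2 = 9192 years. Length of B = 0.031 × 9192 = 285.0 mm.

285.0 mm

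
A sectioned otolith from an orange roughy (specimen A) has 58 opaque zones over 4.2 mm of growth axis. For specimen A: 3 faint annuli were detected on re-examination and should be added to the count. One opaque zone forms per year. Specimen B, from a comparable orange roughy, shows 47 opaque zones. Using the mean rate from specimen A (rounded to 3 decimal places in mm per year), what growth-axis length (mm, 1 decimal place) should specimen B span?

Specimen A: correcting the raw count gives 58 + 3 = 61 true opaque zones.
A: 4.2 mm over 61 years gives 4.2 / 61 ≈ 0.069 mm/yr.
B's length ≈ 0.069 × 47 = 3.2 mm.

3.2 mm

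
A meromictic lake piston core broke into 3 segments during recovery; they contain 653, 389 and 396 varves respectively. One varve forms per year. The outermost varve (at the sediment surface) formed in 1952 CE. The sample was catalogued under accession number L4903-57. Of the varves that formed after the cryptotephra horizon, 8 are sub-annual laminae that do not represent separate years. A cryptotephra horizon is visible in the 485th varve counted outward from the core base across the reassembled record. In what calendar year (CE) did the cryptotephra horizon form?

1007 CE

Total varves = 653 + 389 + 396 = 1438.
Between varve 485 and the sediment surface there are 1438 − 485 = 953 varves.
Excluding 8 false varves: 953 − 8 = 945.
Counting back 945 years from 1952 CE places the cryptotephra horizon in 1952 − 945 = 1007 CE.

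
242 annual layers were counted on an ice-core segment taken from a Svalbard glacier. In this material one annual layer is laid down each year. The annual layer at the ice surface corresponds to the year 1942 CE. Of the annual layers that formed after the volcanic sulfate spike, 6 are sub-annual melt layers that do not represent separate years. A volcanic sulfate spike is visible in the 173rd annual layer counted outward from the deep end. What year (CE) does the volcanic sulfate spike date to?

1879 CE

The volcanic sulfate spike sits at annual layer 173 from the deep end, so 242 − 173 = 69 annual layers formed after it.
Excluding 6 false annual layers: 69 − 6 = 63.
1942 − 63 = 1879 CE.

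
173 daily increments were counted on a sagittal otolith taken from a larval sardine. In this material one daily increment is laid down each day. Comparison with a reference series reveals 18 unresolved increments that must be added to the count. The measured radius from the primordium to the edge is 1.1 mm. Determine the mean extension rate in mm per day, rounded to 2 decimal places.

After corrections the count is 173 + 18 = 191 daily increments.
1.1 mm over 191 days gives 1.1 / 191 ≈ 0.01 mm per day.

0.01 mm per day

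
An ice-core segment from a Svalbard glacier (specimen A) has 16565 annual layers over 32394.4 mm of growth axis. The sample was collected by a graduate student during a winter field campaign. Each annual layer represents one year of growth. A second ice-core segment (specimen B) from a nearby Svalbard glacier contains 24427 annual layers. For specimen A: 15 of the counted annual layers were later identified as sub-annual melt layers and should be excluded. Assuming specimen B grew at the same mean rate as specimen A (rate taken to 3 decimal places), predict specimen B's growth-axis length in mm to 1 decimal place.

47803.6 mm

Specimen A: after corrections the count is 16565 − 15 = 16550 annual layers.
A: Extension rate ≈ 32394.4 / 16550 = 1.957 mm/year.
For B, 1.957 mm/year × 24427 years = 47803.6 mm.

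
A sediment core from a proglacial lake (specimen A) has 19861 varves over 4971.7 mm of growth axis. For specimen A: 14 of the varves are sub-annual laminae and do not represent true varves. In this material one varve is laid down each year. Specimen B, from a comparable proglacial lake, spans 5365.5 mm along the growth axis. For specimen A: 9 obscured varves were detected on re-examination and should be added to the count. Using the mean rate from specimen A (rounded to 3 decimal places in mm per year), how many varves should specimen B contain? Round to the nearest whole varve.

Specimen A: adjusted count: 19861 − 14 + 9 = 19856 varves.
A: Extension rate ≈ 4971.7 / 19856 = 0.250 mm per year.
For B, 5365.5 / 0.250 = 21462.00 years ≈ 21462 varves.

21462 varves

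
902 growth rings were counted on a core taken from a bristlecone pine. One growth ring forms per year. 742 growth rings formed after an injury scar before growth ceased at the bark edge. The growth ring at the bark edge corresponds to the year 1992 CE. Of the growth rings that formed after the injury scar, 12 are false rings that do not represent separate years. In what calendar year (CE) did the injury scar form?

742 growth rings formed after the injury scar.
Removing the 12 false growth rings leaves 742 − 12 = 730 true growth rings beyond the injury scar.
The growth ring at the bark edge is 1992 CE, so the injury scar dates to 1992 − 730 = 1262 CE.

1262 CE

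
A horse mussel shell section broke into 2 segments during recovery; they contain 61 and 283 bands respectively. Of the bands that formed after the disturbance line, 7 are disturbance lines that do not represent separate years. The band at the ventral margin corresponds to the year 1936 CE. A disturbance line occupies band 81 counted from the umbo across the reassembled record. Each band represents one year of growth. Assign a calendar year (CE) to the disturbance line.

Total bands = 61 + 283 = 344.
The disturbance line sits at band 81 from the umbo, so 344 − 81 = 263 bands formed after it.
Removing the 7 false bands leaves 263 − 7 = 256 true bands beyond the disturbance line.
Counting back 256 years from 1936 CE places the disturbance line in 1936 − 256 = 1680 CE.

1680 CE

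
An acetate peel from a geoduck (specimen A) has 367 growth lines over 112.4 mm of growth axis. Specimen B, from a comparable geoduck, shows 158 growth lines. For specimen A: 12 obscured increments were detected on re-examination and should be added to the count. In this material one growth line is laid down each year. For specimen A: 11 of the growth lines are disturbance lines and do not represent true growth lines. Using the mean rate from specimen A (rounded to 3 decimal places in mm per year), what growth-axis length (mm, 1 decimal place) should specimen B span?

Specimen A: correcting the raw count gives 367 − 11 + 12 = 368 true growth lines.
A: Extension rate ≈ 112.4 / 368 = 0.305 mm/year.
For B, 0.305 mm/year × 158 years = 48.2 mm.

48.2 mm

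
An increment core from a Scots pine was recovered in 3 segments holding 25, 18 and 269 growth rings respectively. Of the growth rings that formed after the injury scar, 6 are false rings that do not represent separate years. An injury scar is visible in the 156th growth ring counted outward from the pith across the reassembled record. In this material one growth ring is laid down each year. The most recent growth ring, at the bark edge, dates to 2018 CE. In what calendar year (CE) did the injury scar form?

Total growth rings = 25 + 18 + 269 = 312.
The injury scar sits at growth ring 156 from the pith, so 312 − 156 = 156 growth rings formed after it.
156 − 6 false = 150 true growth rings after the injury scar.
The growth ring at the bark edge is 2018 CE, so the injury scar dates to 2018 − 150 = 1868 CE.

1868 CE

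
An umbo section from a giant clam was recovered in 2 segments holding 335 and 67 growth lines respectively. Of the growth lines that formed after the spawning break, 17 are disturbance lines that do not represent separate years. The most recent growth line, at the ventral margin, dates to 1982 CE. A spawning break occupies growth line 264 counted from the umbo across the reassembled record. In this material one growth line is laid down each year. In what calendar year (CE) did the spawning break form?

1861 CE

Total growth lines = 335 + 67 = 402.
Between growth line 264 and the ventral margin there are 402 − 264 = 138 growth lines.
Excluding 17 false growth lines: 138 − 17 = 121.
Counting back 121 years from 1982 CE places the spawning break in 1982 − 121 = 1861 CE.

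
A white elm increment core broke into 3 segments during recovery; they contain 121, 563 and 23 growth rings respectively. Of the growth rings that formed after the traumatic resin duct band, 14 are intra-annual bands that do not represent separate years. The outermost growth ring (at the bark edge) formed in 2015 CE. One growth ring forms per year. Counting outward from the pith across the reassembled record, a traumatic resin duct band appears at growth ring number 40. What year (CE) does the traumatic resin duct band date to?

Total growth rings = 121 + 563 + 23 = 707.
The traumatic resin duct band sits at growth ring 40 from the pith, so 707 − 40 = 667 growth rings formed after it.
Removing the 14 false growth rings leaves 667 − 14 = 653 true growth rings beyond the traumatic resin duct band.
2015 − 653 = 1362 CE.

1362 CE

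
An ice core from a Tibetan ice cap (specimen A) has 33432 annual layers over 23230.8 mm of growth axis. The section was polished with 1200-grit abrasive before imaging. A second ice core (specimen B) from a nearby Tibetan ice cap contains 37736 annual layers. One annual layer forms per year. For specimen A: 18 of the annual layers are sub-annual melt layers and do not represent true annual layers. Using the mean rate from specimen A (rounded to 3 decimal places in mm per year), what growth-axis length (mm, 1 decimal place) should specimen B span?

26226.5 mm

Specimen A: after corrections the count is 33432 − 18 = 33414 annual layers.
A: Mean rate = 23230.8 mm / 33414 years ≈ 0.695 mm per year.
For B, 0.695 mm/year × 37736 years = 26226.5 mm.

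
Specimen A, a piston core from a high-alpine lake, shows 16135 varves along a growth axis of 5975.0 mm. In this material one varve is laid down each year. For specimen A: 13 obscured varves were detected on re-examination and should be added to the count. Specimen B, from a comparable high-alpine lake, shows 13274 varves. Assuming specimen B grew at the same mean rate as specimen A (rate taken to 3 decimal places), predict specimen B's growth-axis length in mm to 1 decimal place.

Specimen A: adjusted count: 16135 + 13 = 16148 varves.
A: 5975.0 mm over 16148 years gives 5975.0 / 16148 ≈ 0.370 mm per year.
For B, 0.370 mm/year × 13274 years = 4911.4 mm.

4911.4 mm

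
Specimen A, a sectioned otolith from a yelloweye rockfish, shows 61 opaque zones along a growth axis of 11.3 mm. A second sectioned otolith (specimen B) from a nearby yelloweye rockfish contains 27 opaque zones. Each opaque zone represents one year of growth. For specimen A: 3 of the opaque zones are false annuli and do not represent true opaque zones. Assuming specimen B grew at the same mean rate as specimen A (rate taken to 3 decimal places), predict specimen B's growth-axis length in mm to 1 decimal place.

Specimen A: correcting the raw count gives 61 − 3 = 58 true opaque zones.
A: Mean rate = 11.3 mm / 58 years ≈ 0.195 mm/yr.
B's length ≈ 0.195 × 27 = 5.3 mm.

5.3 mm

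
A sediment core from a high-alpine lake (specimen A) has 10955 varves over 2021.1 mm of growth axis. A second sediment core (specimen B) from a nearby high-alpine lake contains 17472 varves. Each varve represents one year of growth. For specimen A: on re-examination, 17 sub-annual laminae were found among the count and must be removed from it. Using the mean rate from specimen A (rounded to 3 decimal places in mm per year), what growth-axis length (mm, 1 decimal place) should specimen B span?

3232.3 mm

Specimen A: after corrections the count is 10955 − 17 = 10938 varves.
A: Extension rate ≈ 2021.1 / 10938 = 0.185 mm/yr.
Length of B = 0.185 × 17472 = 3232.3 mm.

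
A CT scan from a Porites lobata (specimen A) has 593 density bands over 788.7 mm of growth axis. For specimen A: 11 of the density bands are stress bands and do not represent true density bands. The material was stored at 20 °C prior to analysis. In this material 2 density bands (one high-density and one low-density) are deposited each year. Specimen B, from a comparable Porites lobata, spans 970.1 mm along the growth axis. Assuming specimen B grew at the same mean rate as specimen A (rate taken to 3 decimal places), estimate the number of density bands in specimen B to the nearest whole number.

Specimen A: correcting the raw count gives 593 − 11 = 582 true density bands.
Specimen A: 582 density bands at 2 per year is 582 / 2 = 291 years.
A: Extension rate ≈ 788.7 / 291 = 2.710 mm/yr.
For B, 970.1 / 2.710 = 357.97 years; at 2 density bands per year that is 357.97 × 2 ≈ 716 density bands.

716 density bands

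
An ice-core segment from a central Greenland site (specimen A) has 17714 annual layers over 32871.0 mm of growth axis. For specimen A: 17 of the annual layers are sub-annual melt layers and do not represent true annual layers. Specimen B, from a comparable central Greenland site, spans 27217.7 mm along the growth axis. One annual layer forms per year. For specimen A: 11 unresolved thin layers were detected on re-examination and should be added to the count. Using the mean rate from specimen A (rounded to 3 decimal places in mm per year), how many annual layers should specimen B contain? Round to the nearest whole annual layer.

Specimen A: after corrections the count is 17714 − 17 + 11 = 17708 annual layers.
A: Extension rate ≈ 32871.0 / 17708 = 1.856 mm/year.
Specimen B: 27217.7 mm / 1.856 mm per year = 14664.71 years ≈ 14665 annual layers.

14665 annual layers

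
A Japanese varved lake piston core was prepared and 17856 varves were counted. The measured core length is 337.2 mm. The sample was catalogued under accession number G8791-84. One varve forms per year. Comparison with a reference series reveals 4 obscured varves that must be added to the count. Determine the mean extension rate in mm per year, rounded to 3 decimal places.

0.019 mm per year

After corrections the count is 17856 + 4 = 17860 varves.
337.2 mm over 17860 years gives 337.2 / 17860 ≈ 0.019 mm per year.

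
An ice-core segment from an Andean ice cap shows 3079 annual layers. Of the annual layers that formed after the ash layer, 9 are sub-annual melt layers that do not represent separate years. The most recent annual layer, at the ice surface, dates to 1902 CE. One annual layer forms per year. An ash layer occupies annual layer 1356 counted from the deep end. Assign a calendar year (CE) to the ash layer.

Between annual layer 1356 and the ice surface there are 3079 − 1356 = 1723 annual layers.
Removing the 9 false annual layers leaves 1723 − 9 = 1714 true annual layers beyond the ash layer.
The annual layer at the ice surface is 1902 CE, so the ash layer dates to 1902 − 1714 = 188 CE.

188 CE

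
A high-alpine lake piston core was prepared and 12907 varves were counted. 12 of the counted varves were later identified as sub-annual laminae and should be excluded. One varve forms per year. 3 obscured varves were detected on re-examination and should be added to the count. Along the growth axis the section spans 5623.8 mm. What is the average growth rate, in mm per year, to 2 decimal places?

0.44 mm per year

After corrections the count is 12907 − 12 + 3 = 12898 varves.
Mean rate = 5623.8 mm / 12898 years ≈ 0.44 mm per year.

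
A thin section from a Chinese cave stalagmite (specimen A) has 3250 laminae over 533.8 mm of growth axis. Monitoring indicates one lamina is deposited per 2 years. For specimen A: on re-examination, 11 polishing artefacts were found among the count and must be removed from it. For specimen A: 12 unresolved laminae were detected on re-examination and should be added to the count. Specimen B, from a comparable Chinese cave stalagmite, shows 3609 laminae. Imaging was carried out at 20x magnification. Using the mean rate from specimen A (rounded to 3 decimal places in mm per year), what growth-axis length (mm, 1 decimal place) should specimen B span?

591.9 mm

Specimen A: correcting the raw count gives 3250 − 11 + 12 = 3251 true laminae.
Specimen A: multiplying by 2 years per lamina: 3251 × 2 = 6502 years.
A: 533.8 mm over 6502 years gives 533.8 / 6502 ≈ 0.082 mm per year.
Specimen B: multiplying by 2 years per lamina: 3609 × 2 = 7218 years. Length of B = 0.082 × 7218 = 591.9 mm.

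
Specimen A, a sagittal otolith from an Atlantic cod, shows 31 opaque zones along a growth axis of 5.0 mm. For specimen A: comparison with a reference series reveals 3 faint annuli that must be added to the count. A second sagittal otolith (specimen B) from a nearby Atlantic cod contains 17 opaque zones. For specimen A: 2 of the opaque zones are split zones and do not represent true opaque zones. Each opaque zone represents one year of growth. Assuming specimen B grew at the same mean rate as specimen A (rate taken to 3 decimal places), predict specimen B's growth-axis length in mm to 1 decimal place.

Specimen A: correcting the raw count gives 31 − 2 + 3 = 32 true opaque zones.
A: Mean rate = 5.0 mm / 32 years ≈ 0.156 mm/yr.
B's length ≈ 0.156 × 17 = 2.7 mm.

2.7 mm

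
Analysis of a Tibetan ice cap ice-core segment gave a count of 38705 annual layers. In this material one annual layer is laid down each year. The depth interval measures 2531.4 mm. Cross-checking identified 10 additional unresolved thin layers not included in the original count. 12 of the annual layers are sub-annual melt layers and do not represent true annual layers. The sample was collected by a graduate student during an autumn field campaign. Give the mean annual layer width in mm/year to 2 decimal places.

0.07 mm/year

Correcting the raw count gives 38705 − 12 + 10 = 38703 true annual layers.
2531.4 mm over 38703 years gives 2531.4 / 38703 ≈ 0.07 mm/year.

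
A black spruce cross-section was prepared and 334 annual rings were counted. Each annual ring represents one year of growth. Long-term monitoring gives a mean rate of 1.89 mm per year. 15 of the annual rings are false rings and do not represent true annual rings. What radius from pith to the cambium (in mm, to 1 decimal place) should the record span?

602.9 mm

Correcting the raw count gives 334 − 15 = 319 true annual rings.
Predicted length = 1.89 mm/year × 319 years = 602.9 mm.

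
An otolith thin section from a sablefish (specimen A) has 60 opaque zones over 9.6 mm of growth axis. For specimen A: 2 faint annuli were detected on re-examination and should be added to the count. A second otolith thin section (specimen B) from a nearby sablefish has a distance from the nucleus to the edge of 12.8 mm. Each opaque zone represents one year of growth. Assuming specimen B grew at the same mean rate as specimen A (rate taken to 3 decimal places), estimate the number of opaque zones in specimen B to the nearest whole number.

83 opaque zones

Specimen A: after corrections the count is 60 + 2 = 62 opaque zones.
A: 9.6 mm over 62 years gives 9.6 / 62 ≈ 0.155 mm/year.
Specimen B: 12.8 mm / 0.155 mm per year = 82.58 years ≈ 83 opaque zones.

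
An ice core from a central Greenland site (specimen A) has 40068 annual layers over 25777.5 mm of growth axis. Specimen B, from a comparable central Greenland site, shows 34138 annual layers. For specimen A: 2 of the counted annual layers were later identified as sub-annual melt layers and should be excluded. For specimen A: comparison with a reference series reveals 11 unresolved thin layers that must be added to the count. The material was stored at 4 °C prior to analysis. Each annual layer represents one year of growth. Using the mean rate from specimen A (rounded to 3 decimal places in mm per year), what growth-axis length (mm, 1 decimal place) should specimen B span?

21950.7 mm

Specimen A: after corrections the count is 40068 − 2 + 11 = 40077 annual layers.
A: 25777.5 mm over 40077 years gives 25777.5 / 40077 ≈ 0.643 mm/yr.
Length of B = 0.643 × 34138 = 21950.7 mm.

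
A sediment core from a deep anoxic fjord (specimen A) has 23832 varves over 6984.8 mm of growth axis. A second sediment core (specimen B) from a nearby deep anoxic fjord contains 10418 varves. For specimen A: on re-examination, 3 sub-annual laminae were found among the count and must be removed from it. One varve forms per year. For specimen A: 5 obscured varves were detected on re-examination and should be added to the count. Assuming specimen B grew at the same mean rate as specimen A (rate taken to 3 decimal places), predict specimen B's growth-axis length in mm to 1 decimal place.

Specimen A: true varve count = 23832 − 3 + 5 = 23834.
A: Extension rate ≈ 6984.8 / 23834 = 0.293 mm/year.
B's length ≈ 0.293 × 10418 = 3052.5 mm.

3052.5 mm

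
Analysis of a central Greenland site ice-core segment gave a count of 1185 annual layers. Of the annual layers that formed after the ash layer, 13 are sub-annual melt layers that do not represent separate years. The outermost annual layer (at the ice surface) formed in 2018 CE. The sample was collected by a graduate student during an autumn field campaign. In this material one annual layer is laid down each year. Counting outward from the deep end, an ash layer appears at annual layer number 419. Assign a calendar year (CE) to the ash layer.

1185 − 419 = 766 annual layers lie beyond the ash layer toward the ice surface.
Removing the 13 false annual layers leaves 766 − 13 = 753 true annual layers beyond the ash layer.
Counting back 753 years from 2018 CE places the ash layer in 2018 − 753 = 1265 CE.

1265 CE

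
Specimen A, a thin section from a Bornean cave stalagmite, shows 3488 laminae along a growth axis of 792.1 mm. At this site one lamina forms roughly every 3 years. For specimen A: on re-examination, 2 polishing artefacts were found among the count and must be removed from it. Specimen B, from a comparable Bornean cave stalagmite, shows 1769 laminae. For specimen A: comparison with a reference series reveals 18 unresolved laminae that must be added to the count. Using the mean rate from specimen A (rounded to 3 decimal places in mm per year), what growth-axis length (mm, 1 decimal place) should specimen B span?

Specimen A: correcting the raw count gives 3488 − 2 + 18 = 3504 true laminae.
Specimen A: 3504 laminae at 3 years each span 3504 × 3 = 10512 years.
A: Extension rate ≈ 792.1 / 10512 = 0.075 mm per year.
Specimen B: multiplying by 3 years per lamina: 1769 × 3 = 5307 years. For B, 0.075 mm/year × 5307 years = 398.0 mm.

398.0 mm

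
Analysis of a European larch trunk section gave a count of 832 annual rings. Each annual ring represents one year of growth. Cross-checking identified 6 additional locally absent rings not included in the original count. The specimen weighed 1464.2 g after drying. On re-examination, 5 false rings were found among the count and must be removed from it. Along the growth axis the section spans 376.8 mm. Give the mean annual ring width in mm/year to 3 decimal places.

After corrections the count is 832 − 5 + 6 = 833 annual rings.
Extension rate ≈ 376.8 / 833 = 0.452 mm/year.

0.452 mm/year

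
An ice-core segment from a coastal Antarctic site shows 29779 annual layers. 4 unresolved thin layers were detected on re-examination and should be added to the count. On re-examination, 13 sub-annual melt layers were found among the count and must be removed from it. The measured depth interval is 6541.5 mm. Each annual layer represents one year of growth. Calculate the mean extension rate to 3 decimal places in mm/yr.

After corrections the count is 29779 − 13 + 4 = 29770 annual layers.
Mean rate = 6541.5 mm / 29770 years ≈ 0.220 mm/yr.

0.220 mm/yr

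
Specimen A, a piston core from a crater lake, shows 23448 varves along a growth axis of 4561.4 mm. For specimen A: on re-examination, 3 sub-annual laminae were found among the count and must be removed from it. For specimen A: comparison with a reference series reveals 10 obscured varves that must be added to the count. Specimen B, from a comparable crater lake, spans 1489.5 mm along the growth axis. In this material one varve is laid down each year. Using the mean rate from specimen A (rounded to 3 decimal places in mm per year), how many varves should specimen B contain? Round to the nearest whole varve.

Specimen A: correcting the raw count gives 23448 − 3 + 10 = 23455 true varves.
A: Extension rate ≈ 4561.4 / 23455 = 0.194 mm/year.
B spans 1489.5 / 0.194 = 7677.84 years ≈ 7678 varves.

7678 varves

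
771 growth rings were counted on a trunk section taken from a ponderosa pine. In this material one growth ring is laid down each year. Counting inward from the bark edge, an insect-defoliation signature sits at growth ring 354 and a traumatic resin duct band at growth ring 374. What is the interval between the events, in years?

20 years

The two markers are separated by 374 − 354 = 20 growth rings.
At one growth ring per year, 20 years elapsed between them.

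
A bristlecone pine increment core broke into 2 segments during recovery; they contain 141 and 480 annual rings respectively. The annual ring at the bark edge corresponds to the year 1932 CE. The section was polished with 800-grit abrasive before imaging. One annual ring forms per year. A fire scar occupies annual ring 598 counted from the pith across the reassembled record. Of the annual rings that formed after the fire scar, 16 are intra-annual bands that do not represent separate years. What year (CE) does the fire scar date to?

Total annual rings = 141 + 480 = 621.
The fire scar sits at annual ring 598 from the pith, so 621 − 598 = 23 annual rings formed after it.
Removing the 16 false annual rings leaves 23 − 16 = 7 true annual rings beyond the fire scar.
1932 − 7 = 1925 CE.

1925 CE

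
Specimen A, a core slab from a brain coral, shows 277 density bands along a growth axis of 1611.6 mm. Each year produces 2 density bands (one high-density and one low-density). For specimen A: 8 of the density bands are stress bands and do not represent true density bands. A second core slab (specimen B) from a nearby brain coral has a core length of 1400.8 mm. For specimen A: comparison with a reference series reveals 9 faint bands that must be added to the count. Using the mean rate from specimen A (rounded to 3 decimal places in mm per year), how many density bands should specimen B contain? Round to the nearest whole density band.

Specimen A: after corrections the count is 277 − 8 + 9 = 278 density bands.
Specimen A: 278 density bands at 2 per year is 278 / 2 = 139 years.
A: 1611.6 mm over 139 years gives 1611.6 / 139 ≈ 11.594 mm per year.
For B, 1400.8 / 11.594 = 120.82 years; at 2 density bands per year that is 120.82 × 2 ≈ 242 density bands.

242 density bands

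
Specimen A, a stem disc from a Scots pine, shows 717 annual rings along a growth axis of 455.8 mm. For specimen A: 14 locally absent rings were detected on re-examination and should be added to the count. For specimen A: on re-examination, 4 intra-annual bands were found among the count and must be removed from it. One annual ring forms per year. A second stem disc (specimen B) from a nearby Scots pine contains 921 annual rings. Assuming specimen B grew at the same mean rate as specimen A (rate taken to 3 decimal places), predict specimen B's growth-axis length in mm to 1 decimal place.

Specimen A: adjusted count: 717 − 4 + 14 = 727 annual rings.
A: 455.8 mm over 727 years gives 455.8 / 727 ≈ 0.627 mm/year.
For B, 0.627 mm/year × 921 years = 577.5 mm.

577.5 mm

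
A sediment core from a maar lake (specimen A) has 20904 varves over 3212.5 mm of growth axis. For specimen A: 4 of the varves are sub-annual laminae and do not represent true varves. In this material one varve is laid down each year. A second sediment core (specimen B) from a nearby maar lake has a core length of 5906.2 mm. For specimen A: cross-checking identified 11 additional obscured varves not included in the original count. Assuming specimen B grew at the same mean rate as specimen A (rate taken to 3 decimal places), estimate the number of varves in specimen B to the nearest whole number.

Specimen A: correcting the raw count gives 20904 − 4 + 11 = 20911 true varves.
A: Mean rate = 3212.5 mm / 20911 years ≈ 0.154 mm/year.
B spans 5906.2 / 0.154 = 38351.95 years ≈ 38352 varves.

38352 varves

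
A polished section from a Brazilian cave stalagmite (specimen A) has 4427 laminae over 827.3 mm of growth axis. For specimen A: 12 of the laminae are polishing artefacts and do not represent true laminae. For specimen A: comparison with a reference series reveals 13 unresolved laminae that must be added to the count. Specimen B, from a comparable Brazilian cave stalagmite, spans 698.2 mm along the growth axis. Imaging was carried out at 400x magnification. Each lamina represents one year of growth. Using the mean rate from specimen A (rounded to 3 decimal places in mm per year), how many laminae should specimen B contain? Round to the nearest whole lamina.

Specimen A: adjusted count: 4427 − 12 + 13 = 4428 laminae.
A: 827.3 mm over 4428 years gives 827.3 / 4428 ≈ 0.187 mm/year.
For B, 698.2 / 0.187 = 3733.69 years ≈ 3734 laminae.

3734 laminae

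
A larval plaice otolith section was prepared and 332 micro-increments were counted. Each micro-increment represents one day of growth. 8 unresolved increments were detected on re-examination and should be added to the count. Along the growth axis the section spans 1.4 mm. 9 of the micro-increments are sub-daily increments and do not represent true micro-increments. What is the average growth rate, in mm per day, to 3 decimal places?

0.004 mm per day

Correcting the raw count gives 332 − 9 + 8 = 331 true micro-increments.
1.4 mm over 331 days gives 1.4 / 331 ≈ 0.004 mm per day.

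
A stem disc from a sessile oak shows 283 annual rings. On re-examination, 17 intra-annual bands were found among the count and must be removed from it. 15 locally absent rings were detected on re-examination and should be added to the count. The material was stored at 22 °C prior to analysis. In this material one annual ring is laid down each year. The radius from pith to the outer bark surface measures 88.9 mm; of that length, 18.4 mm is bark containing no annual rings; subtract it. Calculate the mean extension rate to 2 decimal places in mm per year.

Correcting the raw count gives 283 − 17 + 15 = 281 true annual rings.
Net length = 88.9 − 18.4 = 70.5 mm.
Mean rate = 70.5 mm / 281 years ≈ 0.25 mm per year.

0.25 mm per year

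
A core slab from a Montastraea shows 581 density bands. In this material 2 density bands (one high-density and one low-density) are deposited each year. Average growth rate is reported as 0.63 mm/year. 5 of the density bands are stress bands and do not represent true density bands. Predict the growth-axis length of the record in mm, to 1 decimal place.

181.4 mm

Adjusted count: 581 − 5 = 576 density bands.
Dividing by 2 density bands per year: 576 / 2 = 288 years.
Predicted length = 0.63 mm/year × 288 years = 181.4 mm.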